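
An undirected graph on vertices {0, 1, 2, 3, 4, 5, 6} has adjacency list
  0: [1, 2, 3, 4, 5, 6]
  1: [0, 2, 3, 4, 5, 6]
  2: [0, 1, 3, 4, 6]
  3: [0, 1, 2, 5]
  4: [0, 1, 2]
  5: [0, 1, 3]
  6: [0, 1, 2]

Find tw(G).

3

A width-3 tree decomposition is:
Bags: B1 = {0, 1, 2, 3}  B2 = {0, 1, 2, 6}  B3 = {0, 1, 2, 4}  B4 = {0, 1, 3, 5}
Tree: B1–B2, B1–B3, B1–B4
Every bag has size at most 4, so the width is 4 − 1 = 3 and tw(G) ≤ 3. Conversely, {0, 1, 2, 3} is a clique of size 4, and the vertices of any clique must share a bag in every tree decomposition; so some bag has ≥ 4 vertices and tw(G) ≥ 3. The upper and lower bounds meet at 3, so that is the treewidth.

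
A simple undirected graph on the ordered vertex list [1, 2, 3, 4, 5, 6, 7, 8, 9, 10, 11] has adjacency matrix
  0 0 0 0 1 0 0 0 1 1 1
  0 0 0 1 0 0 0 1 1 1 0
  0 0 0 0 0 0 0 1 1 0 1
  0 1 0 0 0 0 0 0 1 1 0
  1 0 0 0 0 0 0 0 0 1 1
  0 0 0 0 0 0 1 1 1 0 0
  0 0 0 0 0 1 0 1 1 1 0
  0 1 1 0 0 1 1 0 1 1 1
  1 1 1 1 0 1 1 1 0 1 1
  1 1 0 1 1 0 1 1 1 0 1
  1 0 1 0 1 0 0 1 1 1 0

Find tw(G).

A width-3 tree decomposition is:
Bags: B1 = {8, 9, 10, 11}  B2 = {7, 8, 9, 10}  B3 = {1, 9, 10, 11}  B4 = {1, 5, 10, 11}  B5 = {2, 8, 9, 10}  B6 = {2, 4, 9, 10}  B7 = {6, 7, 8, 9}  B8 = {3, 8, 9, 11}
Tree: B1–B2, B1–B3, B3–B4, B1–B5, B5–B6, B2–B7, B1–B8
The largest bag has 4 vertices, giving width 3; this decomposition certifies tw(G) ≤ 3. For the lower bound, the 4 vertices {2, 8, 9, 10} are pairwise adjacent, and any tree decomposition puts a clique entirely inside one bag — forcing width ≥ 3. Combining the bounds, tw(G) = 3.

3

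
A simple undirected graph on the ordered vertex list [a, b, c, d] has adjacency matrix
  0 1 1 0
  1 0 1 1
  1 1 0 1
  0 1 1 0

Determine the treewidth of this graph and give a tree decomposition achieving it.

Treewidth 2.
One optimal decomposition is:
Bags: B1 = {b, c, d}  B2 = {a, b, c}
Tree: B1–B2

Every bag has size at most 3, so the width is 3 − 1 = 2 and tw(G) ≤ 2. Conversely, {b, c, d} is a clique of size 3, and the vertices of any clique must share a bag in every tree decomposition; so some bag has ≥ 3 vertices and tw(G) ≥ 2. Therefore the treewidth is 2.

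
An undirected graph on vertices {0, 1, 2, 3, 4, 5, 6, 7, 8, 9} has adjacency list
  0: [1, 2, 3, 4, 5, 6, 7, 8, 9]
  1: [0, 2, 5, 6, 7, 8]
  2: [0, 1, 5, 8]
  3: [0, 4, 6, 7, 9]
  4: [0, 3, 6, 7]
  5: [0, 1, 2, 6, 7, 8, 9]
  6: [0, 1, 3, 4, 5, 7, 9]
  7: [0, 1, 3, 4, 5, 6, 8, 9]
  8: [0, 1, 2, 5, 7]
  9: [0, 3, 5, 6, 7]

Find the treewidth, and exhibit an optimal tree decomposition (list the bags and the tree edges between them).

Treewidth 4.
One such decomposition:
Bags: B1 = {0, 1, 5, 7, 8}  B2 = {0, 1, 5, 6, 7}  B3 = {0, 5, 6, 7, 9}  B4 = {0, 1, 2, 5, 8}  B5 = {0, 3, 6, 7, 9}  B6 = {0, 3, 4, 6, 7}
Tree: B1–B2, B2–B3, B1–B4, B3–B5, B5–B6

The largest bag has 5 vertices, giving width 4; this decomposition certifies tw(G) ≤ 4. On the other hand G contains the 5-clique {0, 1, 2, 5, 8}. A clique must lie in a single bag of any decomposition, so no decomposition can have width below 4. Hence tw(G) = 4 exactly.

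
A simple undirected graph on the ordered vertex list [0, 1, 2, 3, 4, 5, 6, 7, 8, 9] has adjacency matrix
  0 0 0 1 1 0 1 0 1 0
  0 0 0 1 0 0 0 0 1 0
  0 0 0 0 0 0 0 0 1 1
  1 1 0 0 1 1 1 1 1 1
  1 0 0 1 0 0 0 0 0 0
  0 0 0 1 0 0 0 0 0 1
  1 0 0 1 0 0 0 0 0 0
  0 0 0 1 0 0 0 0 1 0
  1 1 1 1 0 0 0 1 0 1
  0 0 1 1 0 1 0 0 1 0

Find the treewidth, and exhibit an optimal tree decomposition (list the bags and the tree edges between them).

Treewidth 2.
One optimal decomposition is:
Bags: B1 = {0, 3, 8}  B2 = {3, 7, 8}  B3 = {0, 3, 6}  B4 = {3, 8, 9}  B5 = {2, 8, 9}  B6 = {0, 3, 4}  B7 = {3, 5, 9}  B8 = {1, 3, 8}
Tree: B1–B2, B1–B3, B2–B4, B4–B5, B3–B6, B4–B7, B4–B8

Each bag holds 3 vertices, so the decomposition has width 2, which upper-bounds the treewidth. On the other hand G contains the 3-clique {2, 8, 9}. A clique must lie in a single bag of any decomposition, so no decomposition can have width below 2. Therefore the treewidth is 2.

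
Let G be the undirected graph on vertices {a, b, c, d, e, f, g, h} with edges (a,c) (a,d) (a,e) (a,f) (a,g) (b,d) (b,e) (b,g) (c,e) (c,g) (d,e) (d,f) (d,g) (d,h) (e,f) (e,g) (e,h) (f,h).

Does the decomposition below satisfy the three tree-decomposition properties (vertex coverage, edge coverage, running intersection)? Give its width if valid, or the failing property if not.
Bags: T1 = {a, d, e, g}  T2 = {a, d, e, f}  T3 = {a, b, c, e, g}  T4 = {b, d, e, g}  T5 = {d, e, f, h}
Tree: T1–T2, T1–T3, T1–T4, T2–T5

A tree decomposition must satisfy three properties: every vertex lies in some bag; for every edge, both endpoints lie together in some bag; and for every vertex, the bags containing it form a connected subtree. Here bags containing vertex b are not connected in the tree, so the decomposition is invalid.

No — bags containing vertex b are not connected in the tree.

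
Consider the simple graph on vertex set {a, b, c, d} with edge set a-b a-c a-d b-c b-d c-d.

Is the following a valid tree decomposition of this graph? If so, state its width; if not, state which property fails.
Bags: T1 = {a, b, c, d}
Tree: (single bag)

Every vertex of G appears in some bag (union = {a, b, c, d}); every edge is covered by a bag; and for each vertex v the set of bags containing v is connected in the bag tree. The decomposition is therefore valid. The largest bag has 4 vertices, so the width is 3.

Yes; width 3.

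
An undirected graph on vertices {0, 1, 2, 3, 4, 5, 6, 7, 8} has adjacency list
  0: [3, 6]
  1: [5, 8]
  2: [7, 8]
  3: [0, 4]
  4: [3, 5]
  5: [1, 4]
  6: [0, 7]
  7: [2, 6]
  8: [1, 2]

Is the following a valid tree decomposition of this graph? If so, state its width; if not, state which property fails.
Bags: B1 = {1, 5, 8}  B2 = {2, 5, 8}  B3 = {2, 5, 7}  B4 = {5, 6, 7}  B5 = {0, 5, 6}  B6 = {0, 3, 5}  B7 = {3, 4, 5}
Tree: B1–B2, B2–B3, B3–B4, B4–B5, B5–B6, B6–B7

Yes; width 2.

Vertex coverage: the bags together contain {0, 1, 2, 3, 4, 5, 6, 7, 8}, the full vertex set. Edge coverage: each edge of G has both endpoints in at least one bag. Running intersection: for every vertex, the bags containing it form a connected subtree. All three properties hold, so this is a valid tree decomposition of width max|bag| − 1 = 2, and hence tw(G) ≤ 2.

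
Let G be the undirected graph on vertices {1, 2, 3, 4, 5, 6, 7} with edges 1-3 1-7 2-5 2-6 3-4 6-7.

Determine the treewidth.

A width-1 tree decomposition is:
Bags: B1 = {3, 4}  B2 = {1, 3}  B3 = {1, 7}  B4 = {6, 7}  B5 = {2, 6}  B6 = {2, 5}
Tree: B1–B2, B2–B3, B3–B4, B4–B5, B5–B6
Each bag holds 2 vertices, so the decomposition has width 1, which upper-bounds the treewidth. G has an edge, so its treewidth is at least 1. Therefore the treewidth is 1.

1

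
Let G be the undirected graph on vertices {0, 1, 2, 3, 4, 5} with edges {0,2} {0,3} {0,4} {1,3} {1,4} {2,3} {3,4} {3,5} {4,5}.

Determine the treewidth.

2

A width-2 tree decomposition is:
Bags: B1 = {0, 3, 4}  B2 = {3, 4, 5}  B3 = {0, 2, 3}  B4 = {1, 3, 4}
Tree: B1–B2, B1–B3, B1–B4
The largest bag has 3 vertices, giving width 2; this decomposition certifies tw(G) ≤ 2. On the other hand G contains the 3-clique {0, 2, 3}. A clique must lie in a single bag of any decomposition, so no decomposition can have width below 2. Combining the bounds, tw(G) = 2.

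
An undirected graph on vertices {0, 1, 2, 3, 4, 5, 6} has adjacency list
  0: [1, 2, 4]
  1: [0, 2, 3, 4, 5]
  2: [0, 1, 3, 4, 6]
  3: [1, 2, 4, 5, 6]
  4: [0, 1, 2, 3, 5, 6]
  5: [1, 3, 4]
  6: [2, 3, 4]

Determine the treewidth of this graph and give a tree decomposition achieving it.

Every bag has size at most 4, so the width is 4 − 1 = 3 and tw(G) ≤ 3. For the lower bound, the 4 vertices {0, 1, 2, 4} are pairwise adjacent, and any tree decomposition puts a clique entirely inside one bag — forcing width ≥ 3. Hence tw(G) = 3 exactly.

Treewidth 3.
Bags: B1 = {2, 3, 4, 6}  B2 = {1, 2, 3, 4}  B3 = {1, 3, 4, 5}  B4 = {0, 1, 2, 4}
Tree: B1–B2, B2–B3, B2–B4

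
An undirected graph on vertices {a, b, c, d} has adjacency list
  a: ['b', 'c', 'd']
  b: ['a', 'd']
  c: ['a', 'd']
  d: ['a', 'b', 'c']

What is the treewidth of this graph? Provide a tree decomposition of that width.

Treewidth 2.
Bags: B1 = {a, c, d}  B2 = {a, b, d}
Tree: B1–B2

The largest bag has 3 vertices, giving width 2; this decomposition certifies tw(G) ≤ 2. Conversely, {a, c, d} is a clique of size 3, and the vertices of any clique must share a bag in every tree decomposition; so some bag has ≥ 3 vertices and tw(G) ≥ 2. Combining the bounds, tw(G) = 2.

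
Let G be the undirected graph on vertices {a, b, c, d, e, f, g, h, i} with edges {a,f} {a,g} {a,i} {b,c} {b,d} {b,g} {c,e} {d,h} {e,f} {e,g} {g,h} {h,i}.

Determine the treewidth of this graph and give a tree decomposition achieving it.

Treewidth 3.
One optimal decomposition is:
Bags: B1 = {b, c, d, h}  B2 = {b, c, g, h}  B3 = {c, e, g, h}  B4 = {e, g, h, i}  B5 = {a, e, g, i}  B6 = {a, e, f, i}
Tree: B1–B2, B2–B3, B3–B4, B4–B5, B5–B6

The largest bag has 4 vertices, giving width 3; this decomposition certifies tw(G) ≤ 3. For the lower bound: the 4 vertex sets {b,c,d}, {h}, {g}, {a,e,f,i} are disjoint, each induces a connected subgraph, and every pair is joined by at least one edge of G. Contracting each set to a single vertex therefore yields K_{4} as a minor, and since treewidth is minor-monotone, tw(G) ≥ tw(K_{4}) = 3. Combining the bounds, tw(G) = 3.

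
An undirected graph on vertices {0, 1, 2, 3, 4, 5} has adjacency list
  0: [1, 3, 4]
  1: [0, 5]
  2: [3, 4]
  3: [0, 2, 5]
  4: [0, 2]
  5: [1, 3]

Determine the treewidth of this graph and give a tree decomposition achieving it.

The largest bag has 3 vertices, giving width 2; this decomposition certifies tw(G) ≤ 2. For the lower bound, G contains the cycle 4–2–3–0–4, so G is not a forest; only forests have treewidth ≤ 1, hence tw(G) ≥ 2. Therefore the treewidth is 2.

Treewidth 2.
One optimal decomposition is:
Bags: B1 = {0, 2, 4}  B2 = {0, 2, 3}  B3 = {0, 1, 3}  B4 = {1, 3, 5}
Tree: B1–B2, B2–B3, B3–B4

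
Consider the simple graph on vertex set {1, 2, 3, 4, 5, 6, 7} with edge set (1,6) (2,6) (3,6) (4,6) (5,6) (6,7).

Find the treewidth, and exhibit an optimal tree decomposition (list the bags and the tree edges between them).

Treewidth 1.
One optimal decomposition is:
Bags: B1 = {6, 7}  B2 = {2, 6}  B3 = {1, 6}  B4 = {5, 6}  B5 = {4, 6}  B6 = {3, 6}
Tree: B1–B2, B1–B3, B2–B4, B1–B5, B3–B6

The largest bag has 2 vertices, giving width 1; this decomposition certifies tw(G) ≤ 1. G has an edge, so its treewidth is at least 1. Combining the bounds, tw(G) = 1.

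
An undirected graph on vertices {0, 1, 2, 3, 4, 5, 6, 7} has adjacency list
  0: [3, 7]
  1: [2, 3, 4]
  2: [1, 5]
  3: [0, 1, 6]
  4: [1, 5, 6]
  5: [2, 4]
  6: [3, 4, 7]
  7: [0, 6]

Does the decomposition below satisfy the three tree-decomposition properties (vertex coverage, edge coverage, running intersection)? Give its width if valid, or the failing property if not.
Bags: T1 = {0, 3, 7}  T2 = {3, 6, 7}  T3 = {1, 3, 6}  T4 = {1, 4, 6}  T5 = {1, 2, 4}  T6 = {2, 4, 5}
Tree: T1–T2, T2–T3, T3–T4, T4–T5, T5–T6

Yes; width 2.

Checking the three conditions: (i) the bags cover all of {0, 1, 2, 3, 4, 5, 6, 7}; (ii) for each edge, some bag contains both endpoints; (iii) the bags containing any fixed vertex form a subtree. All hold, so the decomposition is valid with width 3 − 1 = 2.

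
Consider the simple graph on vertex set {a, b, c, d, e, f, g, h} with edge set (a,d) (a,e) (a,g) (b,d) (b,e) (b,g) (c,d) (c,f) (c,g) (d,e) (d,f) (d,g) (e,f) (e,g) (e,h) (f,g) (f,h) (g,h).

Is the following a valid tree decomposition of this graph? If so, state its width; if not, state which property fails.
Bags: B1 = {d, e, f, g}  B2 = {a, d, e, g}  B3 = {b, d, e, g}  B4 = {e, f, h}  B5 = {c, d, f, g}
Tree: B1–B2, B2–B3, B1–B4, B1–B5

A tree decomposition must satisfy three properties: every vertex lies in some bag; for every edge, both endpoints lie together in some bag; and for every vertex, the bags containing it form a connected subtree. Here edge (g,h) lies in no bag, so the decomposition is invalid.

No — edge (g,h) lies in no bag.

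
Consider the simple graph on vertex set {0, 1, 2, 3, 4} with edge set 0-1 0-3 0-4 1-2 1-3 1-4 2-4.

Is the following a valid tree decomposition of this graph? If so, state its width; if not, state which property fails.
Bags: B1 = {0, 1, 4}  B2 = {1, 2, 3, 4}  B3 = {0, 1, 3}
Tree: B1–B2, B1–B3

No — bags containing vertex 3 are not connected in the tree.

A tree decomposition must satisfy three properties: every vertex lies in some bag; for every edge, both endpoints lie together in some bag; and for every vertex, the bags containing it form a connected subtree. Here bags containing vertex 3 are not connected in the tree, so the decomposition is invalid.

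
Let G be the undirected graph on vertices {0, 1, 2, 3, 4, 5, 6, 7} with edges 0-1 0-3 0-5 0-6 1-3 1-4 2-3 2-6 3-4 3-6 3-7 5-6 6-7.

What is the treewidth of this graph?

A width-2 tree decomposition is:
Bags: B1 = {0, 3, 6}  B2 = {2, 3, 6}  B3 = {0, 1, 3}  B4 = {1, 3, 4}  B5 = {3, 6, 7}  B6 = {0, 5, 6}
Tree: B1–B2, B1–B3, B3–B4, B1–B5, B1–B6
Each bag holds 3 vertices, so the decomposition has width 2, which upper-bounds the treewidth. For the lower bound, the 3 vertices {0, 1, 3} are pairwise adjacent, and any tree decomposition puts a clique entirely inside one bag — forcing width ≥ 2. Hence tw(G) = 2 exactly.

2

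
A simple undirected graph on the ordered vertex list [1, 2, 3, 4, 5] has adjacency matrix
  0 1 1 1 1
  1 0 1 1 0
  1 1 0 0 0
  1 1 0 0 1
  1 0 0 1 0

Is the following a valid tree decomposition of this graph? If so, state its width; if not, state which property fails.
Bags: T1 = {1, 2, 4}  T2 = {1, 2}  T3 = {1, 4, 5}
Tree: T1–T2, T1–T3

A tree decomposition must satisfy three properties: every vertex lies in some bag; for every edge, both endpoints lie together in some bag; and for every vertex, the bags containing it form a connected subtree. Here vertex 3 appears in no bag, so the decomposition is invalid.

No — vertex 3 appears in no bag.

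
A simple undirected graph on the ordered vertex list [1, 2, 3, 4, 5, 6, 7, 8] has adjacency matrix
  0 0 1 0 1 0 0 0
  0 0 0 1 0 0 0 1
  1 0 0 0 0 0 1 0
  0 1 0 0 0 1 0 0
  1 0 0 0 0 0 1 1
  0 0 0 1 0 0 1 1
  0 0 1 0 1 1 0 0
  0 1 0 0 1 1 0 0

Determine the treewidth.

A width-2 tree decomposition is:
Bags: B1 = {2, 4, 6}  B2 = {2, 6, 8}  B3 = {6, 7, 8}  B4 = {5, 7, 8}  B5 = {3, 5, 7}  B6 = {1, 3, 5}
Tree: B1–B2, B2–B3, B3–B4, B4–B5, B5–B6
The largest bag has 3 vertices, giving width 2; this decomposition certifies tw(G) ≤ 2. The edges 4–2–8–6–4 form a cycle, so G is not a tree and its treewidth is at least 2. Hence tw(G) = 2 exactly.

2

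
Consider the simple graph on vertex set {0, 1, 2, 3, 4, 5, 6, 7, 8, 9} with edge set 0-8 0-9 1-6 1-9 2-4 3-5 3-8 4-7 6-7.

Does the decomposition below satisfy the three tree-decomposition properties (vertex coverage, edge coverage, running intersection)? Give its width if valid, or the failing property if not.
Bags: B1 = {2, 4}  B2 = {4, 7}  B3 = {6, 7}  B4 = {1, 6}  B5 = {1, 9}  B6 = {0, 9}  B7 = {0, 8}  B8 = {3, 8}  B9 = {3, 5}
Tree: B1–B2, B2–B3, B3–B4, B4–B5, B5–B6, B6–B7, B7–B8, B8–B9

Vertex coverage: the bags together contain {0, 1, 2, 3, 4, 5, 6, 7, 8, 9}, the full vertex set. Edge coverage: each edge of G has both endpoints in at least one bag. Running intersection: for every vertex, the bags containing it form a connected subtree. All three properties hold, so this is a valid tree decomposition of width max|bag| − 1 = 1, and hence tw(G) ≤ 1.

Yes; width 1.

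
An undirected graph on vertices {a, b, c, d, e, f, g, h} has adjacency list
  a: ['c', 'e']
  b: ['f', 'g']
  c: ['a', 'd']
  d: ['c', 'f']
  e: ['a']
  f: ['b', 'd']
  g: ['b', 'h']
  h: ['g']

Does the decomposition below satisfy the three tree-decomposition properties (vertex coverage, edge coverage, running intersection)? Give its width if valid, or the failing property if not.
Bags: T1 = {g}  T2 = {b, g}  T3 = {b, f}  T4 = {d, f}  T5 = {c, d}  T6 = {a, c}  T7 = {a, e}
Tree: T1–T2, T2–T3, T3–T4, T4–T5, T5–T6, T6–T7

A tree decomposition must satisfy three properties: every vertex lies in some bag; for every edge, both endpoints lie together in some bag; and for every vertex, the bags containing it form a connected subtree. Here vertex h appears in no bag, so the decomposition is invalid.

No — vertex h appears in no bag.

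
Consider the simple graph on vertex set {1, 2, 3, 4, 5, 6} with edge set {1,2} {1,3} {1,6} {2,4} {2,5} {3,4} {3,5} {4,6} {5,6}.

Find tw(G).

3

A width-3 tree decomposition is:
Bags: B1 = {2, 3, 5, 6}  B2 = {2, 3, 4, 6}  B3 = {1, 2, 3, 6}
Tree: B1–B2, B2–B3
Each bag holds 4 vertices, so the decomposition has width 3, which upper-bounds the treewidth. For the lower bound: the 4 vertex sets {5,6}, {2,4}, {3}, {1} are disjoint, each induces a connected subgraph, and every pair is joined by at least one edge of G. Contracting each set to a single vertex therefore yields K_{4} as a minor, and since treewidth is minor-monotone, tw(G) ≥ tw(K_{4}) = 3. Therefore the treewidth is 3.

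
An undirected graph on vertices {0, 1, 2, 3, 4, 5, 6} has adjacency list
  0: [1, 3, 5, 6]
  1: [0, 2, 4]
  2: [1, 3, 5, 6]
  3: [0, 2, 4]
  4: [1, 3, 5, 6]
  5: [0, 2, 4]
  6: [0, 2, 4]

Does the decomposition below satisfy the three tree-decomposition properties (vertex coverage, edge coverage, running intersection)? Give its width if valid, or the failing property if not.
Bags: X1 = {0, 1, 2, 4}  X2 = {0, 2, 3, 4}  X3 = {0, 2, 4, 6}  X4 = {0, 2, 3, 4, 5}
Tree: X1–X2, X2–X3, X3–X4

No — bags containing vertex 3 are not connected in the tree.

A tree decomposition must satisfy three properties: every vertex lies in some bag; for every edge, both endpoints lie together in some bag; and for every vertex, the bags containing it form a connected subtree. Here bags containing vertex 3 are not connected in the tree, so the decomposition is invalid.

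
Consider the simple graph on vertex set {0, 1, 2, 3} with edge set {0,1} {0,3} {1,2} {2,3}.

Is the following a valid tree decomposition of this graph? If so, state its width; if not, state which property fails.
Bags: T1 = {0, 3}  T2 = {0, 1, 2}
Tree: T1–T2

No — edge (2,3) lies in no bag.

A tree decomposition must satisfy three properties: every vertex lies in some bag; for every edge, both endpoints lie together in some bag; and for every vertex, the bags containing it form a connected subtree. Here edge (2,3) lies in no bag, so the decomposition is invalid.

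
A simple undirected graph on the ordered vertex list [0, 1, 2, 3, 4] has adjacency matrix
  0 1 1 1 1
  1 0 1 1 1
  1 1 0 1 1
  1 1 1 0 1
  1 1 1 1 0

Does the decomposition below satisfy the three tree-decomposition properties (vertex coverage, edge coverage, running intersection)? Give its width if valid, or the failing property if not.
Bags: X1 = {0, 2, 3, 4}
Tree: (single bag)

No — vertex 1 appears in no bag.

A tree decomposition must satisfy three properties: every vertex lies in some bag; for every edge, both endpoints lie together in some bag; and for every vertex, the bags containing it form a connected subtree. Here vertex 1 appears in no bag, so the decomposition is invalid.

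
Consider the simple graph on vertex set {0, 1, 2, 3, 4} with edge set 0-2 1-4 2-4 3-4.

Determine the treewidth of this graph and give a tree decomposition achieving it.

Every bag has size at most 2, so the width is 2 − 1 = 1 and tw(G) ≤ 1. Any graph with an edge has treewidth ≥ 1, and G has the edge 2–4. Hence tw(G) = 1 exactly.

Treewidth 1.
Bags: B1 = {2, 4}  B2 = {0, 2}  B3 = {3, 4}  B4 = {1, 4}
Tree: B1–B2, B1–B3, B3–B4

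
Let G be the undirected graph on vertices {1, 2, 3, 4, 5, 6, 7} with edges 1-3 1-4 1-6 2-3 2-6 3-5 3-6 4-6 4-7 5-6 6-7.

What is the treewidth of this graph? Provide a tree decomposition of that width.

Treewidth 2.
One such decomposition:
Bags: B1 = {1, 3, 6}  B2 = {1, 4, 6}  B3 = {4, 6, 7}  B4 = {2, 3, 6}  B5 = {3, 5, 6}
Tree: B1–B2, B2–B3, B1–B4, B1–B5

The largest bag has 3 vertices, giving width 2; this decomposition certifies tw(G) ≤ 2. For the lower bound, the 3 vertices {1, 3, 6} are pairwise adjacent, and any tree decomposition puts a clique entirely inside one bag — forcing width ≥ 2. The upper and lower bounds meet at 2, so that is the treewidth.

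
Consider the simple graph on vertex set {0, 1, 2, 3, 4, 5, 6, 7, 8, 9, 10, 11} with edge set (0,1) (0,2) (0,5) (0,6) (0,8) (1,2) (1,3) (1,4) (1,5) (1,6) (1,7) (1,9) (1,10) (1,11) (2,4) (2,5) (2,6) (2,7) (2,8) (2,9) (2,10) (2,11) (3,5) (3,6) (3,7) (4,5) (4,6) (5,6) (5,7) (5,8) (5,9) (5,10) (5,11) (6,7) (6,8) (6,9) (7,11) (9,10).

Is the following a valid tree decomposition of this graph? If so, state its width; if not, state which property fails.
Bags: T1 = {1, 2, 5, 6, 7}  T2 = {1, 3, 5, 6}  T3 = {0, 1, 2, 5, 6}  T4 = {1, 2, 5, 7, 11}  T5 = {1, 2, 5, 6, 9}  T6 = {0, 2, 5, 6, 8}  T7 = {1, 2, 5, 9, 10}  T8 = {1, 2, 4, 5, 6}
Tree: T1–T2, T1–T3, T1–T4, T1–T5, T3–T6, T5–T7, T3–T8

No — edge (7,3) lies in no bag.

A tree decomposition must satisfy three properties: every vertex lies in some bag; for every edge, both endpoints lie together in some bag; and for every vertex, the bags containing it form a connected subtree. Here edge (7,3) lies in no bag, so the decomposition is invalid.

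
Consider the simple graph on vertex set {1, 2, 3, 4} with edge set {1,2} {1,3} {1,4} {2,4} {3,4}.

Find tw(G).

2

A width-2 tree decomposition is:
Bags: B1 = {1, 3, 4}  B2 = {1, 2, 4}
Tree: B1–B2
The largest bag has 3 vertices, giving width 2; this decomposition certifies tw(G) ≤ 2. On the other hand G contains the 3-clique {1, 2, 4}. A clique must lie in a single bag of any decomposition, so no decomposition can have width below 2. Therefore the treewidth is 2.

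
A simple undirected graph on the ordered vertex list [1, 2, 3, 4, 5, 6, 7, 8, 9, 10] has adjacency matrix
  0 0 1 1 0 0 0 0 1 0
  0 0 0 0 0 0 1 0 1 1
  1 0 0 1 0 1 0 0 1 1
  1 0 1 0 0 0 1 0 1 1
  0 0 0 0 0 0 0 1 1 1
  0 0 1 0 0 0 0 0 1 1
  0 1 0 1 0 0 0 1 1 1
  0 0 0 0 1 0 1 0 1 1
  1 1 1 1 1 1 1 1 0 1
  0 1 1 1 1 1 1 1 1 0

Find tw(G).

3

A width-3 tree decomposition is:
Bags: B1 = {3, 4, 9, 10}  B2 = {4, 7, 9, 10}  B3 = {3, 6, 9, 10}  B4 = {2, 7, 9, 10}  B5 = {7, 8, 9, 10}  B6 = {5, 8, 9, 10}  B7 = {1, 3, 4, 9}
Tree: B1–B2, B1–B3, B2–B4, B2–B5, B5–B6, B1–B7
Every bag has size at most 4, so the width is 4 − 1 = 3 and tw(G) ≤ 3. For the lower bound, the 4 vertices {1, 3, 4, 9} are pairwise adjacent, and any tree decomposition puts a clique entirely inside one bag — forcing width ≥ 3. Combining the bounds, tw(G) = 3.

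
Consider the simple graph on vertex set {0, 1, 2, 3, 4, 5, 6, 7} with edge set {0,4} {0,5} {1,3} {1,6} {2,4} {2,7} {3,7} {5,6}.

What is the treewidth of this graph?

2

A width-2 tree decomposition is:
Bags: B1 = {1, 5, 6}  B2 = {0, 1, 5}  B3 = {0, 1, 4}  B4 = {1, 2, 4}  B5 = {1, 2, 7}  B6 = {1, 3, 7}
Tree: B1–B2, B2–B3, B3–B4, B4–B5, B5–B6
Every bag has size at most 3, so the width is 3 − 1 = 2 and tw(G) ≤ 2. Since 1–6–5–0–4–2–7–3–1 is a cycle in G, G is not acyclic. Forests are exactly the graphs of treewidth ≤ 1, so tw(G) ≥ 2. Therefore the treewidth is 2.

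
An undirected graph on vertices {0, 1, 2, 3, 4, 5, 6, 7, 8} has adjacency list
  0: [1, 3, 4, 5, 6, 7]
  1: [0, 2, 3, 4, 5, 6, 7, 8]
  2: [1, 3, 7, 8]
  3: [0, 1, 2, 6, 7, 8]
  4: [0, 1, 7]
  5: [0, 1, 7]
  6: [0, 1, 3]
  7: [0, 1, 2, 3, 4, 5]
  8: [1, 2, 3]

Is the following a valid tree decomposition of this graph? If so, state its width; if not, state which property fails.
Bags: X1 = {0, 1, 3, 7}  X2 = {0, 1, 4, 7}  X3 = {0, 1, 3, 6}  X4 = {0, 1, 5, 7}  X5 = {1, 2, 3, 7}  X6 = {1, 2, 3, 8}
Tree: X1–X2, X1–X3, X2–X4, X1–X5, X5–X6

Checking the three conditions: (i) the bags cover all of {0, 1, 2, 3, 4, 5, 6, 7, 8}; (ii) for each edge, some bag contains both endpoints; (iii) the bags containing any fixed vertex form a subtree. All hold, so the decomposition is valid with width 4 − 1 = 3.

Yes; width 3.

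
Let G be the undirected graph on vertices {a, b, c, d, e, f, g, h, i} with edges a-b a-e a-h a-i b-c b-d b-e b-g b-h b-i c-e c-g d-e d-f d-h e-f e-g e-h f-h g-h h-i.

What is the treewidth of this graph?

3

A width-3 tree decomposition is:
Bags: B1 = {a, b, e, h}  B2 = {b, e, g, h}  B3 = {b, d, e, h}  B4 = {b, c, e, g}  B5 = {d, e, f, h}  B6 = {a, b, h, i}
Tree: B1–B2, B1–B3, B2–B4, B3–B5, B1–B6
The largest bag has 4 vertices, giving width 3; this decomposition certifies tw(G) ≤ 3. On the other hand G contains the 4-clique {d, e, f, h}. A clique must lie in a single bag of any decomposition, so no decomposition can have width below 3. Therefore the treewidth is 3.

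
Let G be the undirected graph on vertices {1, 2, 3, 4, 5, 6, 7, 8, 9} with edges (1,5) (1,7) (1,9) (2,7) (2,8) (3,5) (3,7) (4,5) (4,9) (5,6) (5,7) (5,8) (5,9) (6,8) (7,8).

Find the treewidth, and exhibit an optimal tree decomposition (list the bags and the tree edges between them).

Treewidth 2.
One such decomposition:
Bags: B1 = {3, 5, 7}  B2 = {5, 7, 8}  B3 = {1, 5, 7}  B4 = {2, 7, 8}  B5 = {5, 6, 8}  B6 = {1, 5, 9}  B7 = {4, 5, 9}
Tree: B1–B2, B1–B3, B2–B4, B2–B5, B3–B6, B6–B7

Each bag holds 3 vertices, so the decomposition has width 2, which upper-bounds the treewidth. Conversely, {2, 7, 8} is a clique of size 3, and the vertices of any clique must share a bag in every tree decomposition; so some bag has ≥ 3 vertices and tw(G) ≥ 2. The upper and lower bounds meet at 2, so that is the treewidth.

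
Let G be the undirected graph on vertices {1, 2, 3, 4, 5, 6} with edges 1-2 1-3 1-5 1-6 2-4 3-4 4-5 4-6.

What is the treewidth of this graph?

A width-2 tree decomposition is:
Bags: B1 = {1, 3, 4}  B2 = {1, 4, 5}  B3 = {1, 2, 4}  B4 = {1, 4, 6}
Tree: B1–B2, B2–B3, B3–B4
Each bag holds 3 vertices, so the decomposition has width 2, which upper-bounds the treewidth. Since 4–3–1–5–4 is a cycle in G, G is not acyclic. Forests are exactly the graphs of treewidth ≤ 1, so tw(G) ≥ 2. Therefore the treewidth is 2.

2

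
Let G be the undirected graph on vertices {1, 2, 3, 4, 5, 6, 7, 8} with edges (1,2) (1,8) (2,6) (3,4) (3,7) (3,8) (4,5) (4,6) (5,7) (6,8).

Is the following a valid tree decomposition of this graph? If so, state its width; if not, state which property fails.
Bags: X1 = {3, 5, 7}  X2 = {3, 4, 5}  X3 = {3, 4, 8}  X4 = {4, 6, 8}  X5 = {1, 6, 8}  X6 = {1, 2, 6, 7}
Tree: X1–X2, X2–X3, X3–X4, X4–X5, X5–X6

A tree decomposition must satisfy three properties: every vertex lies in some bag; for every edge, both endpoints lie together in some bag; and for every vertex, the bags containing it form a connected subtree. Here bags containing vertex 7 are not connected in the tree, so the decomposition is invalid.

No — bags containing vertex 7 are not connected in the tree.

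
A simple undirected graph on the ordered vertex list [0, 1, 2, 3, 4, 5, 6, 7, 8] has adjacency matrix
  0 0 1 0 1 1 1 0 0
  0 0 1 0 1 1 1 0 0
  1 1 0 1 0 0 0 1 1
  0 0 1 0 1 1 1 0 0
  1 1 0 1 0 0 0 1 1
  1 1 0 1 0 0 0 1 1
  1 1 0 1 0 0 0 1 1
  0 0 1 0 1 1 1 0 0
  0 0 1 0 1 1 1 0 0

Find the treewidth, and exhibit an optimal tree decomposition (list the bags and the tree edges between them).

Every bag has size at most 5, so the width is 5 − 1 = 4 and tw(G) ≤ 4. For the lower bound: the 5 vertex sets {2,3}, {1,4}, {6,7}, {5}, {0} are disjoint, each induces a connected subgraph, and every pair is joined by at least one edge of G. Contracting each set to a single vertex therefore yields K_{5} as a minor, and since treewidth is minor-monotone, tw(G) ≥ tw(K_{5}) = 4. Hence tw(G) = 4 exactly.

Treewidth 4.
One optimal decomposition is:
Bags: B1 = {2, 3, 4, 5, 6}  B2 = {1, 2, 4, 5, 6}  B3 = {2, 4, 5, 6, 7}  B4 = {0, 2, 4, 5, 6}  B5 = {2, 4, 5, 6, 8}
Tree: B1–B2, B2–B3, B3–B4, B4–B5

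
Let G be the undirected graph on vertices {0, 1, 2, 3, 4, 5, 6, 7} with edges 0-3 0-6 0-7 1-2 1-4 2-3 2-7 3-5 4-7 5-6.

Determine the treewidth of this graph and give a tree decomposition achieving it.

Every bag has size at most 3, so the width is 3 − 1 = 2 and tw(G) ≤ 2. For the lower bound, G contains the cycle 1–4–7–2–1, so G is not a forest; only forests have treewidth ≤ 1, hence tw(G) ≥ 2. The upper and lower bounds meet at 2, so that is the treewidth.

Treewidth 2.
One such decomposition:
Bags: B1 = {1, 2, 4}  B2 = {2, 4, 7}  B3 = {2, 3, 7}  B4 = {0, 3, 7}  B5 = {0, 3, 5}  B6 = {0, 5, 6}
Tree: B1–B2, B2–B3, B3–B4, B4–B5, B5–B6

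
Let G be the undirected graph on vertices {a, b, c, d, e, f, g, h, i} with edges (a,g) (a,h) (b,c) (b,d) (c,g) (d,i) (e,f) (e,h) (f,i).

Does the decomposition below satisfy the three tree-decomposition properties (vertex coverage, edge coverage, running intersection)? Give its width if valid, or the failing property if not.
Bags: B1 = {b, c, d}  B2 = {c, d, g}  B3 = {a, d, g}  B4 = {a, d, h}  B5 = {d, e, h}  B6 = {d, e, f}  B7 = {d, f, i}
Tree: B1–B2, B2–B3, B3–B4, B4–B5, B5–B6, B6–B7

Yes; width 2.

Every vertex of G appears in some bag (union = {a, b, c, d, e, f, g, h, i}); every edge is covered by a bag; and for each vertex v the set of bags containing v is connected in the bag tree. The decomposition is therefore valid. The largest bag has 3 vertices, so the width is 2.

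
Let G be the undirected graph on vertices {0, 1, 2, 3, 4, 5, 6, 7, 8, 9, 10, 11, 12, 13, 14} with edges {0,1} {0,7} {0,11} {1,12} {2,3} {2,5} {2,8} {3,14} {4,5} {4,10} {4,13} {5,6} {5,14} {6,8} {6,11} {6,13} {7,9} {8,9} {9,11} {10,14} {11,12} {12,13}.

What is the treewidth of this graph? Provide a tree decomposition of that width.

Treewidth 3.
One such decomposition:
Bags: B1 = {0, 1, 7, 9}  B2 = {0, 1, 9, 11}  B3 = {1, 9, 11, 12}  B4 = {8, 9, 11, 12}  B5 = {6, 8, 11, 12}  B6 = {6, 8, 12, 13}  B7 = {2, 6, 8, 13}  B8 = {2, 5, 6, 13}  B9 = {2, 4, 5, 13}  B10 = {2, 3, 4, 5}  B11 = {3, 4, 5, 14}  B12 = {3, 4, 10, 14}
Tree: B1–B2, B2–B3, B3–B4, B4–B5, B5–B6, B6–B7, B7–B8, B8–B9, B9–B10, B10–B11, B11–B12

Every bag has size at most 4, so the width is 4 − 1 = 3 and tw(G) ≤ 3. For the lower bound: the 4 vertex sets {0,1,7}, {9}, {11}, {6,8,12,13} are disjoint, each induces a connected subgraph, and every pair is joined by at least one edge of G. Contracting each set to a single vertex therefore yields K_{4} as a minor, and since treewidth is minor-monotone, tw(G) ≥ tw(K_{4}) = 3. The upper and lower bounds meet at 3, so that is the treewidth.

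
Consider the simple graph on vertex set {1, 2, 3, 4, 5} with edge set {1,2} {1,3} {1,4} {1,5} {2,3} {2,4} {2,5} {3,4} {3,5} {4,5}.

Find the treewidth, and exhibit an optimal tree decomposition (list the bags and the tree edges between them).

Treewidth 4.
One optimal decomposition is:
Bags: B1 = {1, 2, 3, 4, 5}
Tree: (single bag)

With just one bag of size 5, the width is 5 − 1 = 4, so tw(G) ≤ 4. For the lower bound, the 5 vertices {1, 2, 3, 4, 5} are pairwise adjacent, and any tree decomposition puts a clique entirely inside one bag — forcing width ≥ 4. The upper and lower bounds meet at 4, so that is the treewidth.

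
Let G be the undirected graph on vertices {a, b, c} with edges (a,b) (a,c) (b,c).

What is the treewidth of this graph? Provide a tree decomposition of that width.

Treewidth 2.
One such decomposition:
Bags: B1 = {a, b, c}
Tree: (single bag)

With just one bag of size 3, the width is 3 − 1 = 2, so tw(G) ≤ 2. Conversely, {a, b, c} is a clique of size 3, and the vertices of any clique must share a bag in every tree decomposition; so some bag has ≥ 3 vertices and tw(G) ≥ 2. Therefore the treewidth is 2.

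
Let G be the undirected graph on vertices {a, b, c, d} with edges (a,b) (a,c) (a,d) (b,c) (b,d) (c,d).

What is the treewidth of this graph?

A width-3 tree decomposition is:
Bags: B1 = {a, b, c, d}
Tree: (single bag)
With just one bag of size 4, the width is 4 − 1 = 3, so tw(G) ≤ 3. For the lower bound, the 4 vertices {a, b, c, d} are pairwise adjacent, and any tree decomposition puts a clique entirely inside one bag — forcing width ≥ 3. The upper and lower bounds meet at 3, so that is the treewidth.

3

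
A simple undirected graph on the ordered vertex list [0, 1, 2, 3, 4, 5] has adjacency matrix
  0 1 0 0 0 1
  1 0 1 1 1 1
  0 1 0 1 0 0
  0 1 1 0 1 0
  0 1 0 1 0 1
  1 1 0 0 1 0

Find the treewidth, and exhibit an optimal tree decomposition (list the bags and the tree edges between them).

Treewidth 2.
One optimal decomposition is:
Bags: B1 = {1, 4, 5}  B2 = {1, 3, 4}  B3 = {1, 2, 3}  B4 = {0, 1, 5}
Tree: B1–B2, B2–B3, B1–B4

The largest bag has 3 vertices, giving width 2; this decomposition certifies tw(G) ≤ 2. For the lower bound, the 3 vertices {0, 1, 5} are pairwise adjacent, and any tree decomposition puts a clique entirely inside one bag — forcing width ≥ 2. Therefore the treewidth is 2.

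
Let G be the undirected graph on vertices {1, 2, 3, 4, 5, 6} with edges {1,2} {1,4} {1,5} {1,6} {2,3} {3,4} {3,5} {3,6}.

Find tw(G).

A width-2 tree decomposition is:
Bags: B1 = {1, 3, 4}  B2 = {1, 3, 5}  B3 = {1, 3, 6}  B4 = {1, 2, 3}
Tree: B1–B2, B2–B3, B3–B4
Every bag has size at most 3, so the width is 3 − 1 = 2 and tw(G) ≤ 2. The edges 4–3–5–1–4 form a cycle, so G is not a tree and its treewidth is at least 2. Hence tw(G) = 2 exactly.

2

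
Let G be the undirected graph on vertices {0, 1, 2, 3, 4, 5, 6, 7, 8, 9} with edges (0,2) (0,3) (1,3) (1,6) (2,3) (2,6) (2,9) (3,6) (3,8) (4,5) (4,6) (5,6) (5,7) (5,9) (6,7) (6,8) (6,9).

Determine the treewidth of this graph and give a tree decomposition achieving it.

Treewidth 2.
One such decomposition:
Bags: B1 = {2, 3, 6}  B2 = {1, 3, 6}  B3 = {2, 6, 9}  B4 = {5, 6, 9}  B5 = {0, 2, 3}  B6 = {5, 6, 7}  B7 = {4, 5, 6}  B8 = {3, 6, 8}
Tree: B1–B2, B1–B3, B3–B4, B1–B5, B4–B6, B6–B7, B1–B8

Every bag has size at most 3, so the width is 3 − 1 = 2 and tw(G) ≤ 2. On the other hand G contains the 3-clique {0, 2, 3}. A clique must lie in a single bag of any decomposition, so no decomposition can have width below 2. The upper and lower bounds meet at 2, so that is the treewidth.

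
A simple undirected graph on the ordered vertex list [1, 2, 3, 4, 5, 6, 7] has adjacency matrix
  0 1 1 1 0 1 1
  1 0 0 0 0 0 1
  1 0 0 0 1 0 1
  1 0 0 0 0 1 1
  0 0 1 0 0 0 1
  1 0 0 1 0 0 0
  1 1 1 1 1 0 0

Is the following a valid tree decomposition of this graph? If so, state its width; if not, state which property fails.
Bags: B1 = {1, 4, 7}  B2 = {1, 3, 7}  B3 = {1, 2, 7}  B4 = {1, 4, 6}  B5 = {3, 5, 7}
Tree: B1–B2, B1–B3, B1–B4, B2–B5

Vertex coverage: the bags together contain {1, 2, 3, 4, 5, 6, 7}, the full vertex set. Edge coverage: each edge of G has both endpoints in at least one bag. Running intersection: for every vertex, the bags containing it form a connected subtree. All three properties hold, so this is a valid tree decomposition of width max|bag| − 1 = 2, and hence tw(G) ≤ 2.

Yes; width 2.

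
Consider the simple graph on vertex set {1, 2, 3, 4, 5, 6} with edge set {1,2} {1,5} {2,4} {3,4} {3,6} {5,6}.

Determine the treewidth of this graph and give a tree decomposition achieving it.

Treewidth 2.
One optimal decomposition is:
Bags: B1 = {1, 5, 6}  B2 = {1, 2, 6}  B3 = {2, 4, 6}  B4 = {3, 4, 6}
Tree: B1–B2, B2–B3, B3–B4

Each bag holds 3 vertices, so the decomposition has width 2, which upper-bounds the treewidth. The edges 6–5–1–2–4–3–6 form a cycle, so G is not a tree and its treewidth is at least 2. Combining the bounds, tw(G) = 2.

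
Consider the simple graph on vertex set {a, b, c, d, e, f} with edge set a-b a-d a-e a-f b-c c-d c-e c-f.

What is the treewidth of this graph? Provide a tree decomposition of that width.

Treewidth 2.
One such decomposition:
Bags: B1 = {a, c, d}  B2 = {a, c, e}  B3 = {a, b, c}  B4 = {a, c, f}
Tree: B1–B2, B2–B3, B3–B4

Each bag holds 3 vertices, so the decomposition has width 2, which upper-bounds the treewidth. The edges d–c–e–a–d form a cycle, so G is not a tree and its treewidth is at least 2. Combining the bounds, tw(G) = 2.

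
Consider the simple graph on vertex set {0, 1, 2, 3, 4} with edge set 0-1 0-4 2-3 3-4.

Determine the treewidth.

A width-1 tree decomposition is:
Bags: B1 = {0, 1}  B2 = {0, 4}  B3 = {3, 4}  B4 = {2, 3}
Tree: B1–B2, B2–B3, B3–B4
Each bag holds 2 vertices, so the decomposition has width 1, which upper-bounds the treewidth. Any graph with an edge has treewidth ≥ 1, and G has the edge 0–1. Hence tw(G) = 1 exactly.

1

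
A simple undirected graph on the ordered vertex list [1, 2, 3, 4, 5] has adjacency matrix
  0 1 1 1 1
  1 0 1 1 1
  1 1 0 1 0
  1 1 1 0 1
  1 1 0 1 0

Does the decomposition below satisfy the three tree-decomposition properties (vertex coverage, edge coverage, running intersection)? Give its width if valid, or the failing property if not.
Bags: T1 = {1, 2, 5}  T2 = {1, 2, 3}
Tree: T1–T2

A tree decomposition must satisfy three properties: every vertex lies in some bag; for every edge, both endpoints lie together in some bag; and for every vertex, the bags containing it form a connected subtree. Here vertex 4 appears in no bag, so the decomposition is invalid.

No — vertex 4 appears in no bag.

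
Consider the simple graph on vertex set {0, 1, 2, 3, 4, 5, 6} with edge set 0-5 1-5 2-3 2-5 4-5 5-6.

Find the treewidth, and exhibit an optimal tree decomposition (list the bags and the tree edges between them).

Every bag has size at most 2, so the width is 2 − 1 = 1 and tw(G) ≤ 1. G has an edge, so its treewidth is at least 1. Therefore the treewidth is 1.

Treewidth 1.
Bags: B1 = {0, 5}  B2 = {4, 5}  B3 = {2, 5}  B4 = {1, 5}  B5 = {5, 6}  B6 = {2, 3}
Tree: B1–B2, B1–B3, B1–B4, B1–B5, B3–B6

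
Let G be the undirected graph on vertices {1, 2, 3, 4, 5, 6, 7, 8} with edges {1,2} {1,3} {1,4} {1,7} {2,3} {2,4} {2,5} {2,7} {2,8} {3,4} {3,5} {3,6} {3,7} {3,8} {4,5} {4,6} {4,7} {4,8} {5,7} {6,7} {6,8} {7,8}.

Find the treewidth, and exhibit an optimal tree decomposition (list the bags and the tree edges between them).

Treewidth 4.
One such decomposition:
Bags: B1 = {1, 2, 3, 4, 7}  B2 = {2, 3, 4, 5, 7}  B3 = {2, 3, 4, 7, 8}  B4 = {3, 4, 6, 7, 8}
Tree: B1–B2, B1–B3, B3–B4

The largest bag has 5 vertices, giving width 4; this decomposition certifies tw(G) ≤ 4. For the lower bound, the 5 vertices {2, 3, 4, 7, 8} are pairwise adjacent, and any tree decomposition puts a clique entirely inside one bag — forcing width ≥ 4. The upper and lower bounds meet at 4, so that is the treewidth.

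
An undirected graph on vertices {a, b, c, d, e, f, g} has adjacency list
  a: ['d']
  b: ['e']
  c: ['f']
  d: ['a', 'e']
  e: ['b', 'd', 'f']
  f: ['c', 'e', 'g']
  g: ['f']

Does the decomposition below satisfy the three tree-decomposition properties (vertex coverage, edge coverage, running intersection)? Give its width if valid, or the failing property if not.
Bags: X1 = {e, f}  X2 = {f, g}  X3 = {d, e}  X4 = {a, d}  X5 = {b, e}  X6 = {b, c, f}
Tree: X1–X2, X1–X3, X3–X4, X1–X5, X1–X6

A tree decomposition must satisfy three properties: every vertex lies in some bag; for every edge, both endpoints lie together in some bag; and for every vertex, the bags containing it form a connected subtree. Here bags containing vertex b are not connected in the tree, so the decomposition is invalid.

No — bags containing vertex b are not connected in the tree.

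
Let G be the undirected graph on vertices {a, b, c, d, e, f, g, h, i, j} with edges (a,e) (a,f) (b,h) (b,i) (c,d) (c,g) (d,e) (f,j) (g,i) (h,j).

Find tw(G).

2

A width-2 tree decomposition is:
Bags: B1 = {b, h, j}  B2 = {b, f, j}  B3 = {a, b, f}  B4 = {a, b, e}  B5 = {b, d, e}  B6 = {b, c, d}  B7 = {b, c, g}  B8 = {b, g, i}
Tree: B1–B2, B2–B3, B3–B4, B4–B5, B5–B6, B6–B7, B7–B8
Every bag has size at most 3, so the width is 3 − 1 = 2 and tw(G) ≤ 2. Since b–h–j–f–a–e–d–c–g–i–b is a cycle in G, G is not acyclic. Forests are exactly the graphs of treewidth ≤ 1, so tw(G) ≥ 2. Hence tw(G) = 2 exactly.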